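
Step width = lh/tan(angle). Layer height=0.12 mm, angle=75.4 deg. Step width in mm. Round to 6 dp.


step = 0.12 / tan(75.4) = 0.031258 mm


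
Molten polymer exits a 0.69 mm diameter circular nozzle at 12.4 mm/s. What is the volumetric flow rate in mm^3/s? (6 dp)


A = pi*(0.69/2)^2 = 0.37392807 mm^2
Q = 0.37392807 * 12.4 = 4.636708 mm^3/s


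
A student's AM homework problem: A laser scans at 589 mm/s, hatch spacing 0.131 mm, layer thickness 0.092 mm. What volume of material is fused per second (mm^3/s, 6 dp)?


Rate = 589 * 0.131 * 0.092 = 7.098628 mm^3/s


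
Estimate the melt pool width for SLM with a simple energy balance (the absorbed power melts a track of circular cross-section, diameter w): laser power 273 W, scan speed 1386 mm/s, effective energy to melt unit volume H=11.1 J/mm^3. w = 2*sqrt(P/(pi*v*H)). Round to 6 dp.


w = 2*sqrt(273/(pi*1386*11.1)) = 0.150312 mm


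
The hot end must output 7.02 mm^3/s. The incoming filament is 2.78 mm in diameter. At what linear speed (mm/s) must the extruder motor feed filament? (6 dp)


A = pi*(2.78/2)^2 = 6.069871
v = 7.02 / 6.069871 = 1.156532 mm/s


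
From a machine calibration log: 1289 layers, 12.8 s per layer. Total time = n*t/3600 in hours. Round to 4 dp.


t = 1289 * 12.8 / 3600 = 4.5831 hrs


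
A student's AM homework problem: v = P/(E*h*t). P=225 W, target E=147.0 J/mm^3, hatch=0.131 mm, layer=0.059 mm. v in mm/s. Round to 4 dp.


v = 225 / (147.0*0.131*0.059) = 198.035 mm/s


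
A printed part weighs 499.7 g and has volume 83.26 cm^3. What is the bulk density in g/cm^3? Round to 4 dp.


rho = 499.7 / 83.26 = 6.0017 g/cm^3


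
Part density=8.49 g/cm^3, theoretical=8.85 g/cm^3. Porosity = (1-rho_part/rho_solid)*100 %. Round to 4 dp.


Porosity = (1-8.49/8.85)*100 = 4.0678 %


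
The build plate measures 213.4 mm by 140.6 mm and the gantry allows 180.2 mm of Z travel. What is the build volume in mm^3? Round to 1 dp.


V = 213.4 * 140.6 * 180.2 = 5406728.0 mm^3


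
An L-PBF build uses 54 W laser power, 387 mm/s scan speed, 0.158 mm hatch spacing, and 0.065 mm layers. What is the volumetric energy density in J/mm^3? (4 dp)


E = 54 / (387*0.158*0.065) = 13.5866 J/mm^3


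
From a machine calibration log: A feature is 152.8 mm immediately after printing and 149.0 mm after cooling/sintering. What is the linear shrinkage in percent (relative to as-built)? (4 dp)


Shrinkage = ((152.8-149.0)/152.8)*100 = 2.4869 %


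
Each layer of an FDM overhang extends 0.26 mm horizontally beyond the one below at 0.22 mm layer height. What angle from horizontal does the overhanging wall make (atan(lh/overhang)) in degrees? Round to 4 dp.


angle = atan(0.22/0.26) = 40.2364 degrees


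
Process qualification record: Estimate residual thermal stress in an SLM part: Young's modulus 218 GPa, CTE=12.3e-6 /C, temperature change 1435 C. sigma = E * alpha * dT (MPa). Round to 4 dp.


sigma = 218*1000 * 12.3e-6 * 1435 = 3847.809 MPa


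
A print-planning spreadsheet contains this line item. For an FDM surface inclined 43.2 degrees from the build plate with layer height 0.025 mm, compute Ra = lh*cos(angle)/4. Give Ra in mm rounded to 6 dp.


Ra = 0.025 * cos(43.2) / 4 = 0.004556 mm


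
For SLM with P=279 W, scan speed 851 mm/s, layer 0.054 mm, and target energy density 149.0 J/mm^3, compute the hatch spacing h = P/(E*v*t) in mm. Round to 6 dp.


h = 279 / (149.0*851*0.054) = 0.040747 mm


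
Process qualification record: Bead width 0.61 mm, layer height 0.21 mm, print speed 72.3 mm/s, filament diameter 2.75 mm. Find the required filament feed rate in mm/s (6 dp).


Q = 0.61 * 0.21 * 72.3 = 9.26163 mm^3/s
A_fil = pi*(2.75/2)^2 = 5.93957361 mm^2
v_feed = 9.26163 / 5.93957361 = 1.559309 mm/s


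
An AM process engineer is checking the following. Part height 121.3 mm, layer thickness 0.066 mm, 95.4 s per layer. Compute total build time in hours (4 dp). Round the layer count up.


Layers = ceil(121.3/0.066) = 1838
t = 1838 * 95.4 / 3600 = 48.707 hrs


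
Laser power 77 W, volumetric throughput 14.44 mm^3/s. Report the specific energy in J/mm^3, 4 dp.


SE = 77 / 14.44 = 5.3324 J/mm^3


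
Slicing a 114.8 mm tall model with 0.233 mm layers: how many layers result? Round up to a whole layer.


Layers = ceil(114.8/0.233) = 493


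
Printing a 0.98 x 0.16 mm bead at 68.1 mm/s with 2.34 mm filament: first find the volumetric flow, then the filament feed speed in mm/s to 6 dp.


Q = 0.98 * 0.16 * 68.1 = 10.67808 mm^3/s
A_fil = pi*(2.34/2)^2 = 4.30052618 mm^2
v_feed = 10.67808 / 4.30052618 = 2.482971 mm/s


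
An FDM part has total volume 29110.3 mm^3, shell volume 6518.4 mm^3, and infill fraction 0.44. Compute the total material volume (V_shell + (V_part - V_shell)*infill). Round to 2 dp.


V_infill = (29110.3 - 6518.4) * 0.44 = 9940.44
V_total = 6518.4 + 9940.44 = 16458.84 mm^3


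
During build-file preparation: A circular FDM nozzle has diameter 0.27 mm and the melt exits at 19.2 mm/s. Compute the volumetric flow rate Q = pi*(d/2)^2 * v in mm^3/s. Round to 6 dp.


A = pi*(0.27/2)^2 = 0.05725553 mm^2
Q = 0.05725553 * 19.2 = 1.099306 mm^3/s


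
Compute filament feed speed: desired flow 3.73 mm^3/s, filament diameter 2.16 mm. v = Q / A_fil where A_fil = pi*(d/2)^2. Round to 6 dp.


A = pi*(2.16/2)^2 = 3.664354
v = 3.73 / 3.664354 = 1.017915 mm/s


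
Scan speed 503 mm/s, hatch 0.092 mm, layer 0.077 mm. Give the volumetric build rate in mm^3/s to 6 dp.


Rate = 503 * 0.092 * 0.077 = 3.563252 mm^3/s


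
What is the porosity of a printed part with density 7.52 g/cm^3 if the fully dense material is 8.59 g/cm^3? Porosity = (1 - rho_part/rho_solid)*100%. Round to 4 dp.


Porosity = (1-7.52/8.59)*100 = 12.4563 %


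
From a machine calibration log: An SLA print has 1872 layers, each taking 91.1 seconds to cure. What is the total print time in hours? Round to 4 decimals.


t = 1872 * 91.1 / 3600 = 47.372 hrs


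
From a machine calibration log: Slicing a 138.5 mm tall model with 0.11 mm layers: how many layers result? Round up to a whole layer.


Layers = ceil(138.5/0.11) = 1260


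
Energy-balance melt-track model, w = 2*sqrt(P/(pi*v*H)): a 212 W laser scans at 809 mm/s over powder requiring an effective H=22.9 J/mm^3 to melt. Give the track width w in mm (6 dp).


w = 2*sqrt(212/(pi*809*22.9)) = 0.120707 mm


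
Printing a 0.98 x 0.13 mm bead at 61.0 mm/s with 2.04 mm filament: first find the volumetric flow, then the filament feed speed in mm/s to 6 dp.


Q = 0.98 * 0.13 * 61.0 = 7.7714 mm^3/s
A_fil = pi*(2.04/2)^2 = 3.268513 mm^2
v_feed = 7.7714 / 3.268513 = 2.377656 mm/s


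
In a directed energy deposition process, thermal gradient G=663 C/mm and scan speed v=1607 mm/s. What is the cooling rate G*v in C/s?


CR = 663 * 1607 = 1065441 C/s


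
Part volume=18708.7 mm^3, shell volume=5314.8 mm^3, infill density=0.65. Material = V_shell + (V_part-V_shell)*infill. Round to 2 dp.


V_infill = (18708.7 - 5314.8) * 0.65 = 8706.04
V_total = 5314.8 + 8706.04 = 14020.84 mm^3


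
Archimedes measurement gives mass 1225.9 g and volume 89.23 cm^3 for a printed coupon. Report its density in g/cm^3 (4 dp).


rho = 1225.9 / 89.23 = 13.7387 g/cm^3


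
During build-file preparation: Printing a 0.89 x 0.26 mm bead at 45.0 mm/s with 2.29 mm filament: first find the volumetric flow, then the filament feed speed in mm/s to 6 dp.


Q = 0.89 * 0.26 * 45.0 = 10.413 mm^3/s
A_fil = pi*(2.29/2)^2 = 4.11870651 mm^2
v_feed = 10.413 / 4.11870651 = 2.528221 mm/s


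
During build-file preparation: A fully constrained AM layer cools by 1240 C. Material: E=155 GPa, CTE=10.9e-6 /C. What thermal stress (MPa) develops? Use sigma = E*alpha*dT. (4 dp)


sigma = 155*1000 * 10.9e-6 * 1240 = 2094.98 MPa


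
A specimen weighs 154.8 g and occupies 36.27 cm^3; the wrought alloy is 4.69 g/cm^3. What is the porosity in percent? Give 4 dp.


rho_part = 154.8 / 36.27 = 4.26799007 g/cm^3
Porosity = (1 - 4.26799007/4.69)*100 = 8.9981 %


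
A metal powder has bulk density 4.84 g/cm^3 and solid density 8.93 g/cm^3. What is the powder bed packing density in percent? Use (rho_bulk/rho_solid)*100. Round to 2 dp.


Packing = (4.84/8.93)*100 = 54.2 %


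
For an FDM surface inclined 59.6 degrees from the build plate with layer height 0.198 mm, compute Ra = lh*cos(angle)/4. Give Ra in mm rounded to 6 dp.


Ra = 0.198 * cos(59.6) / 4 = 0.025049 mm


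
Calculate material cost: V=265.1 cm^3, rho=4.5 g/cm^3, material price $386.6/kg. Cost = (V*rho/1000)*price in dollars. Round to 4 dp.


Mass = 265.1*4.5/1000 = 1.19295 kg
Cost = 1.19295 * 386.6 = 461.1945 $


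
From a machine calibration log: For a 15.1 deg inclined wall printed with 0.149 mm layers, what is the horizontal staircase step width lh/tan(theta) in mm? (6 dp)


step = 0.149 / tan(15.1) = 0.552219 mm


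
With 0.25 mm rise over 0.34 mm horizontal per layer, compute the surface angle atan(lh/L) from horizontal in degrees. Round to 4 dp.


angle = atan(0.25/0.34) = 36.3268 degrees


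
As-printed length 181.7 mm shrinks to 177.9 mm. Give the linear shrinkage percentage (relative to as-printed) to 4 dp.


Shrinkage = ((181.7-177.9)/181.7)*100 = 2.0914 %


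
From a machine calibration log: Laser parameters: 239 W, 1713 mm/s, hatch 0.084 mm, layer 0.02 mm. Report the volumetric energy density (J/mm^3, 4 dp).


E = 239 / (1713*0.084*0.02) = 83.0484 J/mm^3


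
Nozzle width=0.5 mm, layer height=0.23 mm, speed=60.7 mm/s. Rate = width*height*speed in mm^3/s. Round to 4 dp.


Rate = 0.5 * 0.23 * 60.7 = 6.9805 mm^3/s


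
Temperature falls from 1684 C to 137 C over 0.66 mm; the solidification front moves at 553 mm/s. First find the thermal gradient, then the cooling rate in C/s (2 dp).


G = (1684-137)/0.66 = 2343.93939394 C/mm
CR = 2343.93939394 * 553 = 1296198.48 C/s


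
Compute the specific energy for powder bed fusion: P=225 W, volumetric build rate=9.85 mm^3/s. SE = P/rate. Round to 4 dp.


SE = 225 / 9.85 = 22.8426 J/mm^3


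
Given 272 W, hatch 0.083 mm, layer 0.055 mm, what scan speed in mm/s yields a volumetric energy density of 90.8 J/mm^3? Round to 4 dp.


v = 272 / (90.8*0.083*0.055) = 656.2091 mm/s


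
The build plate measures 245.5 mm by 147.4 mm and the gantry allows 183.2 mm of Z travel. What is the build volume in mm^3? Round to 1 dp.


V = 245.5 * 147.4 * 183.2 = 6629403.4 mm^3


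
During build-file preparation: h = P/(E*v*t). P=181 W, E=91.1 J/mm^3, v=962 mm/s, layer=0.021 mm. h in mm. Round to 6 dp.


h = 181 / (91.1*962*0.021) = 0.098348 mm


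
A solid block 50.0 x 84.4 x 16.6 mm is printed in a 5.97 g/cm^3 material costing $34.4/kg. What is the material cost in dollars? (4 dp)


V = 50.0 * 84.4 * 16.6 = 70052.0 mm^3 = 70.052 cm^3
Mass = 70.052 * 5.97 / 1000 = 0.41821044 kg
Cost = 0.41821044 * 34.4 = 14.3864 $


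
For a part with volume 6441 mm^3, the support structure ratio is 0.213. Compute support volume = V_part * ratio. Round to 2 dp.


V_support = 6441 * 0.213 = 1371.93 mm^3


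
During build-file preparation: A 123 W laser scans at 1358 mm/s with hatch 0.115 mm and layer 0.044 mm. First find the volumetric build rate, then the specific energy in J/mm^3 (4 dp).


Build rate = 1358 * 0.115 * 0.044 = 6.87148 mm^3/s
SE = 123 / 6.87148 = 17.9001 J/mm^3


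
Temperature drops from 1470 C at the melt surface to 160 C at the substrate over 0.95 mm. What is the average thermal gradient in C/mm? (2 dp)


G = (1470-160)/0.95 = 1378.95 C/mm


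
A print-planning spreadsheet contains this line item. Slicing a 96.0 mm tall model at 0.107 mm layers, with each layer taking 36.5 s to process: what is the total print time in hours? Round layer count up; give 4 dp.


Layers = ceil(96.0/0.107) = 898
t = 898 * 36.5 / 3600 = 9.1047 hrs


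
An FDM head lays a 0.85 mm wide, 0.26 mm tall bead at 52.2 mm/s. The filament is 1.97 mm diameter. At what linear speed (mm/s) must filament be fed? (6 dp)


Q = 0.85 * 0.26 * 52.2 = 11.5362 mm^3/s
A_fil = pi*(1.97/2)^2 = 3.04805173 mm^2
v_feed = 11.5362 / 3.04805173 = 3.784778 mm/s


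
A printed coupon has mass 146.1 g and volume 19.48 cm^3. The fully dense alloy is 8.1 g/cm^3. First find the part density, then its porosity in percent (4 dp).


rho_part = 146.1 / 19.48 = 7.5 g/cm^3
Porosity = (1 - 7.5/8.1)*100 = 7.4074 %


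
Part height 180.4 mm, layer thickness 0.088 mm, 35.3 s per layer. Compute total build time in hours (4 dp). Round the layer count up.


Layers = ceil(180.4/0.088) = 2050
t = 2050 * 35.3 / 3600 = 20.1014 hrs


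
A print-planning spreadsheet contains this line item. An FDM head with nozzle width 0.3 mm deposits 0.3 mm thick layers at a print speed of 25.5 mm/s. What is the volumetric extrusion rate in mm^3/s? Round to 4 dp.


Rate = 0.3 * 0.3 * 25.5 = 2.295 mm^3/s


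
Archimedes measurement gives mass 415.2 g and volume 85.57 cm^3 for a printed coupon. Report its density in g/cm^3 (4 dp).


rho = 415.2 / 85.57 = 4.8522 g/cm^3


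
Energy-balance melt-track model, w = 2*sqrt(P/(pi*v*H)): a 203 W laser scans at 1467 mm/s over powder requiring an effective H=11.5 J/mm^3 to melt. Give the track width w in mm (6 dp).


w = 2*sqrt(203/(pi*1467*11.5)) = 0.123777 mm


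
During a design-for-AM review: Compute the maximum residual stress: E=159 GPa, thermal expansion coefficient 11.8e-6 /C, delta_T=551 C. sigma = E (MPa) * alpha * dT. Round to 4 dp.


sigma = 159*1000 * 11.8e-6 * 551 = 1033.7862 MPa


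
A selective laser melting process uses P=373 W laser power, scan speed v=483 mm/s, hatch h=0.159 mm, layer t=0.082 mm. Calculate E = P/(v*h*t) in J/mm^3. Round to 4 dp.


E = 373 / (483*0.159*0.082) = 59.2312 J/mm^3


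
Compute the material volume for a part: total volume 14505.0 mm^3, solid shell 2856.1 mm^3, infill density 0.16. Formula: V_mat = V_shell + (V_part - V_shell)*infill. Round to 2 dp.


V_infill = (14505.0 - 2856.1) * 0.16 = 1863.82
V_total = 2856.1 + 1863.82 = 4719.92 mm^3


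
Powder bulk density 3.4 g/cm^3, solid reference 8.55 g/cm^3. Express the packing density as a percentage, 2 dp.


Packing = (3.4/8.55)*100 = 39.77 %


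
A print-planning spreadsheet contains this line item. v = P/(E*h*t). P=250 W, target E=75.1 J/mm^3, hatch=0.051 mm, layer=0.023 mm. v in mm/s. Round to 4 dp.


v = 250 / (75.1*0.051*0.023) = 2837.9325 mm/s


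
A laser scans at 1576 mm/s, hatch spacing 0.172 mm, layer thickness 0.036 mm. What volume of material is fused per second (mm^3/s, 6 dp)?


Rate = 1576 * 0.172 * 0.036 = 9.758592 mm^3/s


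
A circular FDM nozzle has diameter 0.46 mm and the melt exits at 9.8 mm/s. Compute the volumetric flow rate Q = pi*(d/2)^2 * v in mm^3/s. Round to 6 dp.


A = pi*(0.46/2)^2 = 0.16619025 mm^2
Q = 0.16619025 * 9.8 = 1.628664 mm^3/s


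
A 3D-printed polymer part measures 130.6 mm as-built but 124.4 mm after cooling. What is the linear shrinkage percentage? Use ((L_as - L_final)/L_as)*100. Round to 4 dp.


Shrinkage = ((130.6-124.4)/130.6)*100 = 4.7473 %


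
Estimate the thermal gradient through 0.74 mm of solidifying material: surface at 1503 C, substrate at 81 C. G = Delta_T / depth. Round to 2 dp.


G = (1503-81)/0.74 = 1921.62 C/mm


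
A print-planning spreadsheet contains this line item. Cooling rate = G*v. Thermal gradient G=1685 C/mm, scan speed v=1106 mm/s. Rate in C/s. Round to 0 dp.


CR = 1685 * 1106 = 1863610 C/s


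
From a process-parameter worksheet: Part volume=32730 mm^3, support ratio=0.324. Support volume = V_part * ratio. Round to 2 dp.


V_support = 32730 * 0.324 = 10604.52 mm^3


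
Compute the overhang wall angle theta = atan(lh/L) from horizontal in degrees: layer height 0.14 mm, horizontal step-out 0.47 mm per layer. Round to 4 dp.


angle = atan(0.14/0.47) = 16.5873 degrees


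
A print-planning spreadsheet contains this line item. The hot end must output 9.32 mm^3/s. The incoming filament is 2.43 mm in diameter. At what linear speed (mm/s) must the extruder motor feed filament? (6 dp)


A = pi*(2.43/2)^2 = 4.637698
v = 9.32 / 4.637698 = 2.009618 mm/s


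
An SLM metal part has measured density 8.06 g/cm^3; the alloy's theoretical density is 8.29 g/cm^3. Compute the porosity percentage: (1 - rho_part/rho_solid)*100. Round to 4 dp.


Porosity = (1-8.06/8.29)*100 = 2.7744 %


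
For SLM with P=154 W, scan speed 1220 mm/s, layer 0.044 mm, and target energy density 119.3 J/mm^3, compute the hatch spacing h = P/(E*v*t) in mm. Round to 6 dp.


h = 154 / (119.3*1220*0.044) = 0.024047 mm


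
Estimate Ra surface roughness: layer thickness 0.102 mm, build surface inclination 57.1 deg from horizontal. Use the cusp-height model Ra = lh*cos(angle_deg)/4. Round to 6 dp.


Ra = 0.102 * cos(57.1) / 4 = 0.013851 mm


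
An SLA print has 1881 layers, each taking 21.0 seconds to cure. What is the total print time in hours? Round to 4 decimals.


t = 1881 * 21.0 / 3600 = 10.9725 hrs


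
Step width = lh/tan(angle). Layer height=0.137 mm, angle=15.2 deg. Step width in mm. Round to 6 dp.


step = 0.137 / tan(15.2) = 0.504244 mm


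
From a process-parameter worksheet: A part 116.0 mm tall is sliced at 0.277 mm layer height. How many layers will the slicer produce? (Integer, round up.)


Layers = ceil(116.0/0.277) = 419


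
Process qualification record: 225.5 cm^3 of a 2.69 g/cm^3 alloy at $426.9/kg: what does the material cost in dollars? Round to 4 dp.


Mass = 225.5*2.69/1000 = 0.606595 kg
Cost = 0.606595 * 426.9 = 258.9554 $


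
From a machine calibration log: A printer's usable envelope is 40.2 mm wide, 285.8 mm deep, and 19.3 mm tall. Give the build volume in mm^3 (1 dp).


V = 40.2 * 285.8 * 19.3 = 221740.8 mm^3


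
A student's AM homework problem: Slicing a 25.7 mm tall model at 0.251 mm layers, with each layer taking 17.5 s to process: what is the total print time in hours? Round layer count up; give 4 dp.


Layers = ceil(25.7/0.251) = 103
t = 103 * 17.5 / 3600 = 0.5007 hrs


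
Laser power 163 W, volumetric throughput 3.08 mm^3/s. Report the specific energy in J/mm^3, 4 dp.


SE = 163 / 3.08 = 52.9221 J/mm^3


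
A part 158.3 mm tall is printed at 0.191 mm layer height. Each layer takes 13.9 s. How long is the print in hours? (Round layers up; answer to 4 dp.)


Layers = ceil(158.3/0.191) = 829
t = 829 * 13.9 / 3600 = 3.2009 hrs


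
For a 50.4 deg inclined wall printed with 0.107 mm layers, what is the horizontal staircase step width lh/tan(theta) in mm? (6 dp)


step = 0.107 / tan(50.4) = 0.088518 mm


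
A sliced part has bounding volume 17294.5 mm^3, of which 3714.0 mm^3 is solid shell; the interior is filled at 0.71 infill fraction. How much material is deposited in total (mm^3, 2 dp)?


V_infill = (17294.5 - 3714.0) * 0.71 = 9642.16
V_total = 3714.0 + 9642.16 = 13356.16 mm^3


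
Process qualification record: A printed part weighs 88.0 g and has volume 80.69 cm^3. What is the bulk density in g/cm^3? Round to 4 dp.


rho = 88.0 / 80.69 = 1.0906 g/cm^3


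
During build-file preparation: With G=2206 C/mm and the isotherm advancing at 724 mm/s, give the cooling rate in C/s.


CR = 2206 * 724 = 1597144 C/s


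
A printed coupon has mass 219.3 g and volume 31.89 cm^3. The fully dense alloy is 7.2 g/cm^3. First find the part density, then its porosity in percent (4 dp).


rho_part = 219.3 / 31.89 = 6.87676388 g/cm^3
Porosity = (1 - 6.87676388/7.2)*100 = 4.4894 %


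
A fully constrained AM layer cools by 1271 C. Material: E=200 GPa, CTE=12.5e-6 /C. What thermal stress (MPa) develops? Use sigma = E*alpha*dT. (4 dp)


sigma = 200*1000 * 12.5e-6 * 1271 = 3177.5 MPa


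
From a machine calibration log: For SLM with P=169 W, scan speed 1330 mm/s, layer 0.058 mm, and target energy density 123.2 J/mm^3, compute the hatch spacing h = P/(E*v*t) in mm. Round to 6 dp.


h = 169 / (123.2*1330*0.058) = 0.017783 mm


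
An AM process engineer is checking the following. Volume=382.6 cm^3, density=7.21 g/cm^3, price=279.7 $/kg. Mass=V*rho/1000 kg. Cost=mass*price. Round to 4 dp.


Mass = 382.6*7.21/1000 = 2.758546 kg
Cost = 2.758546 * 279.7 = 771.5653 $


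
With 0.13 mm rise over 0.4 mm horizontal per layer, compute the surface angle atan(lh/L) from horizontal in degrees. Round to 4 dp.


angle = atan(0.13/0.4) = 18.0042 degrees


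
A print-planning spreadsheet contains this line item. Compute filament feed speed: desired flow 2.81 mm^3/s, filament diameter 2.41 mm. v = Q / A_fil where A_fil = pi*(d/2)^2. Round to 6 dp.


A = pi*(2.41/2)^2 = 4.561671
v = 2.81 / 4.561671 = 0.616002 mm/s


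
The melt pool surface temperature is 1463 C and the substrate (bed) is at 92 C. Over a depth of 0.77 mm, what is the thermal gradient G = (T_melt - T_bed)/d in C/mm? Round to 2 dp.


G = (1463-92)/0.77 = 1780.52 C/mm


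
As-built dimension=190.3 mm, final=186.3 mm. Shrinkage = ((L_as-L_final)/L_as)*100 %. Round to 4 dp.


Shrinkage = ((190.3-186.3)/190.3)*100 = 2.1019 %


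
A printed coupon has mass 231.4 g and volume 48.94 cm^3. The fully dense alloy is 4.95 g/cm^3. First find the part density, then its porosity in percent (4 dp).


rho_part = 231.4 / 48.94 = 4.72823866 g/cm^3
Porosity = (1 - 4.72823866/4.95)*100 = 4.48 %


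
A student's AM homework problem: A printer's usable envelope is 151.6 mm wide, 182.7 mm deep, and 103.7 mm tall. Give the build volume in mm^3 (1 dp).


V = 151.6 * 182.7 * 103.7 = 2872212.1 mm^3


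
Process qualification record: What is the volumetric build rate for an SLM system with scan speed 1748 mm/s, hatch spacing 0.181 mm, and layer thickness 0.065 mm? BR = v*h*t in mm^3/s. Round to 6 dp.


Rate = 1748 * 0.181 * 0.065 = 20.56522 mm^3/s


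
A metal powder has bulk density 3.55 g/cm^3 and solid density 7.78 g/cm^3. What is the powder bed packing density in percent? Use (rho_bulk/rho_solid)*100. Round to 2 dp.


Packing = (3.55/7.78)*100 = 45.63 %


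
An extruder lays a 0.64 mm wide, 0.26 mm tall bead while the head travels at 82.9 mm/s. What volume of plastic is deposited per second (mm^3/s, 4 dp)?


Rate = 0.64 * 0.26 * 82.9 = 13.7946 mm^3/s


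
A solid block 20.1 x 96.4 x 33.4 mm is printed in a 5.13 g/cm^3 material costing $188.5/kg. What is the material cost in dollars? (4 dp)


V = 20.1 * 96.4 * 33.4 = 64717.176 mm^3 = 64.717176 cm^3
Mass = 64.717176 * 5.13 / 1000 = 0.33199911 kg
Cost = 0.33199911 * 188.5 = 62.5818 $


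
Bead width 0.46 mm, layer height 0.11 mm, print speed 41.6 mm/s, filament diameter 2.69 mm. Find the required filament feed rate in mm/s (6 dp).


Q = 0.46 * 0.11 * 41.6 = 2.10496 mm^3/s
A_fil = pi*(2.69/2)^2 = 5.68321965 mm^2
v_feed = 2.10496 / 5.68321965 = 0.370382 mm/s


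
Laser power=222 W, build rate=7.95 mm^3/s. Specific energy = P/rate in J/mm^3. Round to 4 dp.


SE = 222 / 7.95 = 27.9245 J/mm^3


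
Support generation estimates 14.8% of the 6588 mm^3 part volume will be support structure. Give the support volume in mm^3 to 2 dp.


V_support = 6588 * 0.148 = 975.02 mm^3


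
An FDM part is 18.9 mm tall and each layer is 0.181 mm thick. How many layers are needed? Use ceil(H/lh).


Layers = ceil(18.9/0.181) = 105


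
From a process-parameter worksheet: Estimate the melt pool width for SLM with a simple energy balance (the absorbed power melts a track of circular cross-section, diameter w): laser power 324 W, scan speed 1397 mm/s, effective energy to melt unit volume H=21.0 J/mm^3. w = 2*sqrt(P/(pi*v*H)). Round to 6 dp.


w = 2*sqrt(324/(pi*1397*21.0)) = 0.118582 mm


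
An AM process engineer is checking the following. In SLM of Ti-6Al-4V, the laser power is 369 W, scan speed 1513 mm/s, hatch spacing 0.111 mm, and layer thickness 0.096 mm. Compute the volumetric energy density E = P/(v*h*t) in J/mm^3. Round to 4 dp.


E = 369 / (1513*0.111*0.096) = 22.8872 J/mm^3


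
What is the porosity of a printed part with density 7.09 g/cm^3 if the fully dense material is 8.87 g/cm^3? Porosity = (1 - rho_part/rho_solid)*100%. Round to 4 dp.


Porosity = (1-7.09/8.87)*100 = 20.0676 %


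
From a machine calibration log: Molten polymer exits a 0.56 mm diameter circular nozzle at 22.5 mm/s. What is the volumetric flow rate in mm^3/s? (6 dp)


A = pi*(0.56/2)^2 = 0.24630086 mm^2
Q = 0.24630086 * 22.5 = 5.541769 mm^3/s


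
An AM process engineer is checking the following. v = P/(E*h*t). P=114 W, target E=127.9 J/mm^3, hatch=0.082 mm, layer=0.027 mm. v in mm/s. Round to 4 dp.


v = 114 / (127.9*0.082*0.027) = 402.5842 mm/s


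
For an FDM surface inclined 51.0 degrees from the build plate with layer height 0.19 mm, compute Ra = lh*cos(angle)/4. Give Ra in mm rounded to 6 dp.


Ra = 0.19 * cos(51.0) / 4 = 0.029893 mm


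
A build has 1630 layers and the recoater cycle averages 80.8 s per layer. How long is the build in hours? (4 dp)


t = 1630 * 80.8 / 3600 = 36.5844 hrs


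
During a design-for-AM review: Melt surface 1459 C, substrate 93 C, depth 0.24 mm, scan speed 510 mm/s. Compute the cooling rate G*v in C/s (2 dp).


G = (1459-93)/0.24 = 5691.66666667 C/mm
CR = 5691.66666667 * 510 = 2902750.0 C/s


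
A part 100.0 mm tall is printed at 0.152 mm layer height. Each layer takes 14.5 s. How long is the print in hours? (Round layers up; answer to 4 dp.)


Layers = ceil(100.0/0.152) = 658
t = 658 * 14.5 / 3600 = 2.6503 hrs


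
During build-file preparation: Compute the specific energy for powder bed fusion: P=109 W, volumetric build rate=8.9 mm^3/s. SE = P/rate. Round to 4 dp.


SE = 109 / 8.9 = 12.2472 J/mm^3


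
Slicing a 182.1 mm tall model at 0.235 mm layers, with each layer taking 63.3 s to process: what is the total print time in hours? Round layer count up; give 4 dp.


Layers = ceil(182.1/0.235) = 775
t = 775 * 63.3 / 3600 = 13.6271 hrs


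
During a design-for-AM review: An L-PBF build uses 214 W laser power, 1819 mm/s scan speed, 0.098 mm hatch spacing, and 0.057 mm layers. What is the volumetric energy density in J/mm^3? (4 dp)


E = 214 / (1819*0.098*0.057) = 21.0611 J/mm^3


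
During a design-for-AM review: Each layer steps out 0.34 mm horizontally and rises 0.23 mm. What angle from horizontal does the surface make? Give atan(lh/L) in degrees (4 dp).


angle = atan(0.23/0.34) = 34.0772 degrees


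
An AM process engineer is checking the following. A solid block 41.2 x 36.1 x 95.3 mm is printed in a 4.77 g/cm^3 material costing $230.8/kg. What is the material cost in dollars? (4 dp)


V = 41.2 * 36.1 * 95.3 = 141741.596 mm^3 = 141.741596 cm^3
Mass = 141.741596 * 4.77 / 1000 = 0.67610741 kg
Cost = 0.67610741 * 230.8 = 156.0456 $


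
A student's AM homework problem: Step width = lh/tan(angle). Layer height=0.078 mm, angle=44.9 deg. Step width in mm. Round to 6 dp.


step = 0.078 / tan(44.9) = 0.078273 mm


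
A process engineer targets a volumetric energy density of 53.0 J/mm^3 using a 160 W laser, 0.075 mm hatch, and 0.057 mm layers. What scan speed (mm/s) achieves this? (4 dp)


v = 160 / (53.0*0.075*0.057) = 706.1679 mm/s


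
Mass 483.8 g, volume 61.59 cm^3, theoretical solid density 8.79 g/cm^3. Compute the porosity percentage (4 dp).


rho_part = 483.8 / 61.59 = 7.85517129 g/cm^3
Porosity = (1 - 7.85517129/8.79)*100 = 10.6351 %


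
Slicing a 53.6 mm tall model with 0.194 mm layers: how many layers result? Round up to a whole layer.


Layers = ceil(53.6/0.194) = 277


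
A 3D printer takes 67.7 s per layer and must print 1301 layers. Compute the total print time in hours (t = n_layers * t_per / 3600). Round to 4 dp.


t = 1301 * 67.7 / 3600 = 24.466 hrs


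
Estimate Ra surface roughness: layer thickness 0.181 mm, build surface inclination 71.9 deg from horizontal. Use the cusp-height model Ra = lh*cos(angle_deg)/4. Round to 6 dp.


Ra = 0.181 * cos(71.9) / 4 = 0.014058 mm


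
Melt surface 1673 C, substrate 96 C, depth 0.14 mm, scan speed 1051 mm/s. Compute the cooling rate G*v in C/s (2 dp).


G = (1673-96)/0.14 = 11264.28571429 C/mm
CR = 11264.28571429 * 1051 = 11838764.29 C/s


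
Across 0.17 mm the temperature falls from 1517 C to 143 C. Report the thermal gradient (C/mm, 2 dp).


G = (1517-143)/0.17 = 8082.35 C/mm


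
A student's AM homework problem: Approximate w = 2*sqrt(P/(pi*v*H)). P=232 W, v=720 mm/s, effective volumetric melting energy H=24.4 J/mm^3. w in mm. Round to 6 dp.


w = 2*sqrt(232/(pi*720*24.4)) = 0.12967 mm


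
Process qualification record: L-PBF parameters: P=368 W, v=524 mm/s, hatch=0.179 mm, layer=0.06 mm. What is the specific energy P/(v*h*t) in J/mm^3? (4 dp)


Build rate = 524 * 0.179 * 0.06 = 5.62776 mm^3/s
SE = 368 / 5.62776 = 65.3901 J/mm^3


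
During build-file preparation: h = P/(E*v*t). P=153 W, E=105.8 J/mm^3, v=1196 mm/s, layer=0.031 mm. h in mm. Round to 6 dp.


h = 153 / (105.8*1196*0.031) = 0.039004 mm


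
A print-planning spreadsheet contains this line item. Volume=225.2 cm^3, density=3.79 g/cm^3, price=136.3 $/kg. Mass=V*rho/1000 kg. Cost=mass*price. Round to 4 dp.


Mass = 225.2*3.79/1000 = 0.853508 kg
Cost = 0.853508 * 136.3 = 116.3331 $


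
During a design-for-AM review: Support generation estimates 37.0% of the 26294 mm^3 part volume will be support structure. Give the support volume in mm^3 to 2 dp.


V_support = 26294 * 0.37 = 9728.78 mm^3


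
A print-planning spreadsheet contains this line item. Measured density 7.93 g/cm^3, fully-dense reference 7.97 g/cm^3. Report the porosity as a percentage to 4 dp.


Porosity = (1-7.93/7.97)*100 = 0.5019 %


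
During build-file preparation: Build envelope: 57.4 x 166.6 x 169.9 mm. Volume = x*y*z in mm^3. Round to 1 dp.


V = 57.4 * 166.6 * 169.9 = 1624726.5 mm^3


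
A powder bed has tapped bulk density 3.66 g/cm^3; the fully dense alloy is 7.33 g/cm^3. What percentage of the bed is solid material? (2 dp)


Packing = (3.66/7.33)*100 = 49.93 %


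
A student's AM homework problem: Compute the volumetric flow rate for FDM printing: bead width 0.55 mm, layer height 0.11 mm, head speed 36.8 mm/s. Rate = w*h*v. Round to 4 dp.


Rate = 0.55 * 0.11 * 36.8 = 2.2264 mm^3/s


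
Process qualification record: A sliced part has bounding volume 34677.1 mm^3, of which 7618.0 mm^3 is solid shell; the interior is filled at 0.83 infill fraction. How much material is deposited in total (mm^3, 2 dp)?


V_infill = (34677.1 - 7618.0) * 0.83 = 22459.05
V_total = 7618.0 + 22459.05 = 30077.05 mm^3


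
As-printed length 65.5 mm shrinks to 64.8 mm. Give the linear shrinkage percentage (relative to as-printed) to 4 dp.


Shrinkage = ((65.5-64.8)/65.5)*100 = 1.0687 %


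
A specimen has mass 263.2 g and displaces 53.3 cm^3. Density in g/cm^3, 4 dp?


rho = 263.2 / 53.3 = 4.9381 g/cm^3


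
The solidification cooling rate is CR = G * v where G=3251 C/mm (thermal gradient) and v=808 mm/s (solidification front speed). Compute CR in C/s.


CR = 3251 * 808 = 2626808 C/s


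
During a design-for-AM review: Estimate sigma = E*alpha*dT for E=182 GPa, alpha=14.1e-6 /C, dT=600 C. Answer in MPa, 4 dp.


sigma = 182*1000 * 14.1e-6 * 600 = 1539.72 MPa


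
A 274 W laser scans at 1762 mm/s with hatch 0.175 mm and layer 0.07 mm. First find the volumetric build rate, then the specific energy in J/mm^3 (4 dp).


Build rate = 1762 * 0.175 * 0.07 = 21.5845 mm^3/s
SE = 274 / 21.5845 = 12.6943 J/mm^3


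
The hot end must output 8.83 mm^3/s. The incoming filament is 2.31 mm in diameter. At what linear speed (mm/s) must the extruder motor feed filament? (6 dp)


A = pi*(2.31/2)^2 = 4.190963
v = 8.83 / 4.190963 = 2.106914 mm/s


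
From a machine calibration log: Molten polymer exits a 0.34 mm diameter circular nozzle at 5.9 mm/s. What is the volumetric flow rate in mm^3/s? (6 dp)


A = pi*(0.34/2)^2 = 0.09079203 mm^2
Q = 0.09079203 * 5.9 = 0.535673 mm^3/s


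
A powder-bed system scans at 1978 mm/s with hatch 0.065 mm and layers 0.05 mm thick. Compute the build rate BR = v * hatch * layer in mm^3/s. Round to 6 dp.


Rate = 1978 * 0.065 * 0.05 = 6.4285 mm^3/s


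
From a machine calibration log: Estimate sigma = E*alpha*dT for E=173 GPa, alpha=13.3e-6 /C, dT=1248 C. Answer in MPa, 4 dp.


sigma = 173*1000 * 13.3e-6 * 1248 = 2871.5232 MPa


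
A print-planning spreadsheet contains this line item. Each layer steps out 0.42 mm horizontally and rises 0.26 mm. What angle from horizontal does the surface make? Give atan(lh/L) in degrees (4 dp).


angle = atan(0.26/0.42) = 31.7595 degrees


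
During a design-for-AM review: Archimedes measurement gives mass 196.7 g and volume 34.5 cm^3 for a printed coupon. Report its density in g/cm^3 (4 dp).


rho = 196.7 / 34.5 = 5.7014 g/cm^3


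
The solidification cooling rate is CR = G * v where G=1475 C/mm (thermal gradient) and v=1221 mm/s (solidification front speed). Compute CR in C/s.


CR = 1475 * 1221 = 1800975 C/s


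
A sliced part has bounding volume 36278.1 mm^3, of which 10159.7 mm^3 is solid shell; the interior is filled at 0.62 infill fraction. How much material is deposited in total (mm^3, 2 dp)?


V_infill = (36278.1 - 10159.7) * 0.62 = 16193.41
V_total = 10159.7 + 16193.41 = 26353.11 mm^3


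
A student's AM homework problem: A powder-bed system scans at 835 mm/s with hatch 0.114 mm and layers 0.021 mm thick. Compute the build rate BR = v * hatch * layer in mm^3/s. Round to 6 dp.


Rate = 835 * 0.114 * 0.021 = 1.99899 mm^3/s


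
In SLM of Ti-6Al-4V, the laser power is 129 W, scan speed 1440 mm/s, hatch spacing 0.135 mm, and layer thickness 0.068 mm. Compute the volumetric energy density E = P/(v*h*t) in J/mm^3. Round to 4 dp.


E = 129 / (1440*0.135*0.068) = 9.7585 J/mm^3


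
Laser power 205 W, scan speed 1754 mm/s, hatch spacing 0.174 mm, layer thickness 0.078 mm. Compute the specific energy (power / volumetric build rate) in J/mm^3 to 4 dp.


Build rate = 1754 * 0.174 * 0.078 = 23.805288 mm^3/s
SE = 205 / 23.805288 = 8.6115 J/mm^3


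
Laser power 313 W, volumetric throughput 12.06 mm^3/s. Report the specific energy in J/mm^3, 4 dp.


SE = 313 / 12.06 = 25.9536 J/mm^3


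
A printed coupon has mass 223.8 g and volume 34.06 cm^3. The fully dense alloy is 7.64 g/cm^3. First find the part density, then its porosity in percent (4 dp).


rho_part = 223.8 / 34.06 = 6.57075749 g/cm^3
Porosity = (1 - 6.57075749/7.64)*100 = 13.9953 %


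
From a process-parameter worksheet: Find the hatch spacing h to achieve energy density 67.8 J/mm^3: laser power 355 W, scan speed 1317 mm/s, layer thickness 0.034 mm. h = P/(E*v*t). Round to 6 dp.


h = 355 / (67.8*1317*0.034) = 0.116932 mm


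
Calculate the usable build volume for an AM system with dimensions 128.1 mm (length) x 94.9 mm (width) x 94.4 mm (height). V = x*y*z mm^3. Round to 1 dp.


V = 128.1 * 94.9 * 94.4 = 1147591.5 mm^3


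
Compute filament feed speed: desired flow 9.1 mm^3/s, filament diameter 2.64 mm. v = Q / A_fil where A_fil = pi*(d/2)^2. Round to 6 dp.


A = pi*(2.64/2)^2 = 5.473911
v = 9.1 / 5.473911 = 1.662431 mm/s


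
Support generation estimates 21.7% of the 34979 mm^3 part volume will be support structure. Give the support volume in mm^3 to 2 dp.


V_support = 34979 * 0.217 = 7590.44 mm^3


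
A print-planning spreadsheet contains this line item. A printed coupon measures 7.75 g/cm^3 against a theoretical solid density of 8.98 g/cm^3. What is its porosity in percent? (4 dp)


Porosity = (1-7.75/8.98)*100 = 13.6971 %


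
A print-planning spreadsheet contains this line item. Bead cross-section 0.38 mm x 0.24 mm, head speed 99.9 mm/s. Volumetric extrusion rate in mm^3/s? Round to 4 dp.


Rate = 0.38 * 0.24 * 99.9 = 9.1109 mm^3/s


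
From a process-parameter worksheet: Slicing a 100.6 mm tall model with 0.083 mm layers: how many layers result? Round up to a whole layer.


Layers = ceil(100.6/0.083) = 1213


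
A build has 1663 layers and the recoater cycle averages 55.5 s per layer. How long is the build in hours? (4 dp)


t = 1663 * 55.5 / 3600 = 25.6379 hrs


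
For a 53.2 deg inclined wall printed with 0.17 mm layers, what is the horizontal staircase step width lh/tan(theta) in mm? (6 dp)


step = 0.17 / tan(53.2) = 0.127176 mm


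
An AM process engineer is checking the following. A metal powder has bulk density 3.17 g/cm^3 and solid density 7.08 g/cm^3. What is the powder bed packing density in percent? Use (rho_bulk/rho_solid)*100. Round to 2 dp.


Packing = (3.17/7.08)*100 = 44.77 %


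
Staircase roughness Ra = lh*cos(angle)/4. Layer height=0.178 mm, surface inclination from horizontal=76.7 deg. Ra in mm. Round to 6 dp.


Ra = 0.178 * cos(76.7) / 4 = 0.010237 mm


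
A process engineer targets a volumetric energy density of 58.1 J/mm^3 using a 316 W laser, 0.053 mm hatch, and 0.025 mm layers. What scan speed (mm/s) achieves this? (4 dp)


v = 316 / (58.1*0.053*0.025) = 4104.829 mm/s


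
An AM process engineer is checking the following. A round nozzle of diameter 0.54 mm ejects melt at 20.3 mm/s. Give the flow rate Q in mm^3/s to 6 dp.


A = pi*(0.54/2)^2 = 0.2290221 mm^2
Q = 0.2290221 * 20.3 = 4.649149 mm^3/s


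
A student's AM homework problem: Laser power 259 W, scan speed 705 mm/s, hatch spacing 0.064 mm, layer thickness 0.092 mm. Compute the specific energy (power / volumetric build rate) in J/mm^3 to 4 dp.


Build rate = 705 * 0.064 * 0.092 = 4.15104 mm^3/s
SE = 259 / 4.15104 = 62.394 J/mm^3


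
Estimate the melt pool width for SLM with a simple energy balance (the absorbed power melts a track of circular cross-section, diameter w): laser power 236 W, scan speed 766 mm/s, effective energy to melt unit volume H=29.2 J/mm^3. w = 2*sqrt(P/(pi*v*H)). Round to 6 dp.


w = 2*sqrt(236/(pi*766*29.2)) = 0.115906 mm


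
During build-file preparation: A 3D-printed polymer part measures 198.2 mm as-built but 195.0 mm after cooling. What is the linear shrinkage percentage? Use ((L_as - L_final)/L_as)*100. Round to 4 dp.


Shrinkage = ((198.2-195.0)/198.2)*100 = 1.6145 %


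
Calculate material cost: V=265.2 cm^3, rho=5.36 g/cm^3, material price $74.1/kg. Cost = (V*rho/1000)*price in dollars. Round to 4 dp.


Mass = 265.2*5.36/1000 = 1.421472 kg
Cost = 1.421472 * 74.1 = 105.3311 $


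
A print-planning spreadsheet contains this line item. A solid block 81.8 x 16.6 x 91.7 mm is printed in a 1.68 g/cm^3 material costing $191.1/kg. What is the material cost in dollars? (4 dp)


V = 81.8 * 16.6 * 91.7 = 124517.596 mm^3 = 124.517596 cm^3
Mass = 124.517596 * 1.68 / 1000 = 0.20918956 kg
Cost = 0.20918956 * 191.1 = 39.9761 $


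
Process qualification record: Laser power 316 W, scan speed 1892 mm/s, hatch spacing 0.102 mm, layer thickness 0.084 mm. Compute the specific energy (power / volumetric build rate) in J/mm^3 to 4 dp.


Build rate = 1892 * 0.102 * 0.084 = 16.210656 mm^3/s
SE = 316 / 16.210656 = 19.4934 J/mm^3


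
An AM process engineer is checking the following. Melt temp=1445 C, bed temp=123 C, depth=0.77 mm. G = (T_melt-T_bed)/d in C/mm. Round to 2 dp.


G = (1445-123)/0.77 = 1716.88 C/mm


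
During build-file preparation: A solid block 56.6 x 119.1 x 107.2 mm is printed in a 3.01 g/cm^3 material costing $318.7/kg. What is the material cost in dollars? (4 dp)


V = 56.6 * 119.1 * 107.2 = 722641.632 mm^3 = 722.641632 cm^3
Mass = 722.641632 * 3.01 / 1000 = 2.17515131 kg
Cost = 2.17515131 * 318.7 = 693.2207 $


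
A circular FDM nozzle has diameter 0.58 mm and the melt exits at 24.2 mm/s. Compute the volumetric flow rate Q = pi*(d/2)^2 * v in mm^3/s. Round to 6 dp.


A = pi*(0.58/2)^2 = 0.26420794 mm^2
Q = 0.26420794 * 24.2 = 6.393832 mm^3/s
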